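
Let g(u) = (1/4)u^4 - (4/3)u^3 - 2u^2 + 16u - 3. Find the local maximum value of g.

g'(u) = u^3 - 4u^2 - 4u + 16 = 0 at u = -2, 2, 4.
Second-derivative test with g''(u) = 3u^2 - 8u - 4: g''(-2) = 24 > 0 ⇒ local minimum; g''(2) = -8 < 0 ⇒ local maximum; g''(4) = 12 > 0 ⇒ local minimum.
Thus g has its local maximum at u = 2, with value 43/3.

43/3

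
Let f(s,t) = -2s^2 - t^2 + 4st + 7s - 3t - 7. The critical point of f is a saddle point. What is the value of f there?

-39/8

∂f/∂s = -4s + 4t + 7 = 0 and ∂f/∂t = 4s - 2t - 3 = 0, so (s, t) = (-1/4, -2).
The Hessian has f_{ss} = -4, f_{tt} = -2, f_{st} = 4, giving D = -8 < 0, so the point is a saddle point.
f(-1/4, -2) = -39/8.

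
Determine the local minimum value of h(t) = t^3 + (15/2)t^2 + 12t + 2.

h'(t) = 3t^2 + 15t + 12 = 0 at t = -4, -1.
Second-derivative test with h''(t) = 6t + 15: h''(-4) = -9 < 0 ⇒ local maximum; h''(-1) = 9 > 0 ⇒ local minimum.
The local minimum is h(-1) = -7/2.

-7/2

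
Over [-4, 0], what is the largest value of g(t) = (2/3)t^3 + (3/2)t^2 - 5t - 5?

g'(t) = 2t^2 + 3t - 5, whose only zero in [-4, 0] is t = -5/2.
Candidates: g(-4) = -11/3,  g(-5/2) = 155/24,  g(0) = -5.
The maximum over the interval is 155/24, attained at t = -5/2.

155/24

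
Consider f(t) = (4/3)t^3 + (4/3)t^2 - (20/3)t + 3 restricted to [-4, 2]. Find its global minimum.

The derivative is 4t^2 + (8/3)t - 20/3, which vanishes at t = -5/3 and t = 1.
Candidates: f(-4) = -103/3; f(-5/3) = 943/81; f(1) = -1; f(2) = 17/3.
So the minimum is f(-4) = -103/3.

-103/3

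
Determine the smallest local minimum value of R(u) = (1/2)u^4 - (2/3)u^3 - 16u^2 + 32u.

-640/3

Critical points: R'(u) = 2u^3 - 2u^2 - 32u + 32 vanishes at u = -4, 1, 4.
Since R''(u) = 6u^2 - 4u - 32, we get R''(-4) = 80 > 0 ⇒ local minimum; R''(1) = -30 < 0 ⇒ local maximum; R''(4) = 48 > 0 ⇒ local minimum.
The smallest local minimum is R(-4) = -640/3.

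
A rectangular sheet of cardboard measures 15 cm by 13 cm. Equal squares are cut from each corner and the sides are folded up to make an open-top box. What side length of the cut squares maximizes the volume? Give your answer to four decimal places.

With cut size x, the volume is V(x) = x(15 − 2x)(13 − 2x) for 0 < x < 6.5.
V'(x) = 12x^2 − 112x + 195. Setting V'(x) = 0 gives x ≈ 2.3155 (the root in (0, 6.5)).
V''(x) = 24x − 112 is negative there, so this is the maximum; V ≈ 200.9348.

2.3155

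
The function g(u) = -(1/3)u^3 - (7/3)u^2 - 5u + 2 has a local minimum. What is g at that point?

5

g'(u) = -u^2 - (14/3)u - 5 = 0 at u = -3, -5/3.
g''(u) = -2u - 14/3. g''(-3) = 4/3 > 0 ⇒ local minimum; g''(-5/3) = -4/3 < 0 ⇒ local maximum.
The local minimum is g(-3) = 5.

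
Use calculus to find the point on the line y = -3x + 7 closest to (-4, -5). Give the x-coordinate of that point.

16/5

Minimize D(x)^2 = (x + 4)^2 + (-3x + 12)^2.
d/dx[D^2] = 2(x + 4) + 2·(-3)·(-3x + 12) = 0 ⇒ x = 16/5.
Then y = -13/5 and the distance is √(288/5) ≈ 7.5895.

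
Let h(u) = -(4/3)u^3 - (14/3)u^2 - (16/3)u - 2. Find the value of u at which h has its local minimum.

-4/3

h'(u) = -4u^2 - (28/3)u - 16/3 = 0 at u = -4/3, -1.
Second-derivative test with h''(u) = -8u - 28/3: h''(-4/3) = 4/3 > 0 ⇒ local minimum; h''(-1) = -4/3 < 0 ⇒ local maximum.
The local minimum is h(-4/3) = -2/81.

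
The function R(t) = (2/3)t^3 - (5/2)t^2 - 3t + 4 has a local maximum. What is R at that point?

115/24

R'(t) = 2t^2 - 5t - 3 = 0 at t = -1/2, 3.
Since R''(t) = 4t - 5, we get R''(-1/2) = -7 < 0 ⇒ local maximum; R''(3) = 7 > 0 ⇒ local minimum.
The local maximum is R(-1/2) = 115/24.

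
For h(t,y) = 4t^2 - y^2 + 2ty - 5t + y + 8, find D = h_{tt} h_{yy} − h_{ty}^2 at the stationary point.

∂h/∂t = 8t + 2y - 5 = 0 and ∂h/∂y = 2t - 2y + 1 = 0, so (t, y) = (2/5, 9/10).
The Hessian has h_{tt} = 8, h_{yy} = -2, h_{ty} = 2, giving D = -20 < 0, so the point is a saddle point.
D = (8)·(-2) − (2)^2 = -20.

-20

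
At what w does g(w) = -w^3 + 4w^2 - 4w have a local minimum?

2/3

g'(w) = -3w^2 + 8w - 4. Setting g'(w) = 0 gives w ∈ {2/3, 2}.
g''(w) = -6w + 8. g''(2/3) = 4 > 0 ⇒ local minimum; g''(2) = -4 < 0 ⇒ local maximum.
So the local minimum value is g(2/3) = -32/27.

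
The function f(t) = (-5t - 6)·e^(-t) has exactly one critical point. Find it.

-1/5

f'(t) = (-5)·e^(-t) + (-5t - 6)·(-1)·e^(-t) = (5t + 1)·e^(-t). Since e^(-t) > 0, the only critical point is t = -1/5.
f''(-1/5) has the same sign as 5 > 0, so this is a local minimum.
f(-1/5) = (-5)·e^(1/5) ≈ -6.1070.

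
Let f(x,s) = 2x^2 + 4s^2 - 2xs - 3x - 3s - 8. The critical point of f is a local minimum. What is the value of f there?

∂f/∂x = 4x - 2s - 3 = 0 and ∂f/∂s = -2x + 8s - 3 = 0, so (x, s) = (15/14, 9/14).
The Hessian has f_{xx} = 4, f_{ss} = 8, f_{xs} = -2, giving D = 28 > 0 with f_{xx} > 0, so the point is a local minimum.
f(15/14, 9/14) = -74/7.

-74/7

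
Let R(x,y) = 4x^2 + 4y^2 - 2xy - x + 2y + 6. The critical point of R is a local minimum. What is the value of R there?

86/15

∂R/∂x = 8x - 2y - 1 = 0 and ∂R/∂y = -2x + 8y + 2 = 0, so (x, y) = (1/15, -7/30).
The Hessian has R_{xx} = 8, R_{yy} = 8, R_{xy} = -2, giving D = 60 > 0 with R_{xx} > 0, so the point is a local minimum.
R(1/15, -7/30) = 86/15.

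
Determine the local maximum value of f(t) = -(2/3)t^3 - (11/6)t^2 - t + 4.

673/162

Critical points: f'(t) = -2t^2 - (11/3)t - 1 vanishes at t = -3/2, -1/3.
Since f''(t) = -4t - 11/3, we get f''(-3/2) = 7/3 > 0 ⇒ local minimum; f''(-1/3) = -7/3 < 0 ⇒ local maximum.
Thus f has its local maximum at t = -1/3, with value 673/162.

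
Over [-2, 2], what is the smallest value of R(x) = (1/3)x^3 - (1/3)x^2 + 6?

The derivative is x^2 - (2/3)x, which vanishes at x = 0 and x = 2/3.
Compare values at every candidate in [-2, 2]: R(-2) = 2, R(0) = 6, R(2/3) = 482/81, R(2) = 22/3.
So the minimum is R(-2) = 2.

2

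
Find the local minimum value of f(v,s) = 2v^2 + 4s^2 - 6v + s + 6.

∂f/∂v = 4v - 6 = 0 and ∂f/∂s = 8s + 1 = 0, so (v, s) = (3/2, -1/8).
The Hessian has f_{vv} = 4, f_{ss} = 8, f_{vs} = 0, giving D = 32 > 0 with f_{vv} > 0, so the point is a local minimum.
f(3/2, -1/8) = 23/16.

23/16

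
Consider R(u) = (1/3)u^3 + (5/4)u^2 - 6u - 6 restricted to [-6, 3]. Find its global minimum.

R'(u) = u^2 + (5/2)u - 6, which vanishes at u = -4 and u = 3/2.
Evaluating at the critical points and endpoints: R(-6) = 3, R(-4) = 50/3, R(3/2) = -177/16, R(3) = -15/4.
So the minimum is R(3/2) = -177/16.

-177/16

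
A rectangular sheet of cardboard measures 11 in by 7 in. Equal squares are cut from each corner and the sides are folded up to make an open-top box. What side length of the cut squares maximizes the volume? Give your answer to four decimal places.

1.3927

With cut size x, the volume is V(x) = x(11 − 2x)(7 − 2x) for 0 < x < 3.5.
V'(x) = 12x^2 − 72x + 77. Setting V'(x) = 0 gives x ≈ 1.3927 (the root in (0, 3.5)).
V''(x) = 24x − 72 is negative there, so this is the maximum; V ≈ 48.2170.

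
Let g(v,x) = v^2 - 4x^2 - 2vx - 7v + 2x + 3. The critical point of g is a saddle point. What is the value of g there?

-8

∂g/∂v = 2v - 2x - 7 = 0 and ∂g/∂x = -2v - 8x + 2 = 0, so (v, x) = (3, -1/2).
The Hessian has g_{vv} = 2, g_{xx} = -8, g_{vx} = -2, giving D = -20 < 0, so the point is a saddle point.
g(3, -1/2) = -8.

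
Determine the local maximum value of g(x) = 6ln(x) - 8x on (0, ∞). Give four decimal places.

g'(x) = 6/x − 8 = 0 gives x = 3/4.
g''(x) = -6/x², which is negative for x > 0, so this is a local maximum.
g(3/4) = 6·ln(3/4) - 6 ≈ -7.7261.

-7.7261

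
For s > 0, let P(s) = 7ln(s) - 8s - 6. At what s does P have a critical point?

7/8

P'(s) = 7/s − 8 = 0 gives s = 7/8.
P''(s) = -7/s², which is negative for s > 0, so this is a local maximum.
P(7/8) = 7·ln(7/8) - 7 - 6 ≈ -13.9347.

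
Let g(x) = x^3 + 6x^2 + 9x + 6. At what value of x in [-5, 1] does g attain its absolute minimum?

-5

The derivative is 3x^2 + 12x + 9, which vanishes at x = -3 and x = -1.
Candidates: g(-5) = -14,  g(-3) = 6,  g(-1) = 2,  g(1) = 22.
The minimum over the interval is -14, attained at x = -5.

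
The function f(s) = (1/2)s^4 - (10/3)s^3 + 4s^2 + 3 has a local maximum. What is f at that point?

f'(s) = 2s^3 - 10s^2 + 8s. Setting f'(s) = 0 gives s ∈ {0, 1, 4}.
f''(s) = 6s^2 - 20s + 8. f''(0) = 8 > 0 ⇒ local minimum; f''(1) = -6 < 0 ⇒ local maximum; f''(4) = 24 > 0 ⇒ local minimum.
So the local maximum value is f(1) = 25/6.

25/6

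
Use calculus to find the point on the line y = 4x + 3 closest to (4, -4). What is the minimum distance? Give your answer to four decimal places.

5.5783

Minimize D(x)^2 = (x - 4)^2 + (4x + 7)^2.
d/dx[D^2] = 2(x - 4) + 2·4·(4x + 7) = 0 ⇒ x = -24/17.
Then y = -45/17 and the distance is √(529/17) ≈ 5.5783.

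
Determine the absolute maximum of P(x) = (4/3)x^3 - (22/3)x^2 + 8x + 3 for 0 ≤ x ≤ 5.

The derivative is 4x^2 - (44/3)x + 8, which vanishes at x = 2/3 and x = 3.
Compare values at every candidate in [0, 5]: P(0) = 3, P(2/3) = 443/81, P(3) = -3, P(5) = 79/3.
So the maximum is P(5) = 79/3.

79/3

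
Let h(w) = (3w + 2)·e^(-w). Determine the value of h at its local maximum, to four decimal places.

h'(w) = 3·e^(-w) + (3w + 2)·(-1)·e^(-w) = (-3w + 1)·e^(-w). Since e^(-w) > 0, the only critical point is w = 1/3.
h''(1/3) has the same sign as -3 < 0, so this is a local maximum.
h(1/3) = (3)·e^(-1/3) ≈ 2.1496.

2.1496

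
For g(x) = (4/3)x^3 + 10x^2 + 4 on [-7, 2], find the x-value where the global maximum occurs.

-5

Differentiating, g'(x) = 4x^2 + 20x; which vanishes at x = -5 and x = 0.
Compare values at every candidate in [-7, 2]: g(-7) = 110/3; g(-5) = 262/3; g(0) = 4; g(2) = 164/3.
The maximum over the interval is 262/3, attained at x = -5.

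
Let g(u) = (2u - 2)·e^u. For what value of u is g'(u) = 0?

g'(u) = 2·e^u + (2u - 2)·1·e^u = (2u)·e^u. Since e^u > 0, the only critical point is u = 0.
g''(0) has the same sign as 2 > 0, so this is a local minimum.
g(0) = (-2)·e^(0) ≈ -2.0000.

0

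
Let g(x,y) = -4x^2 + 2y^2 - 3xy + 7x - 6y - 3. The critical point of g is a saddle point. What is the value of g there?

∂g/∂x = -8x - 3y + 7 = 0 and ∂g/∂y = -3x + 4y - 6 = 0, so (x, y) = (10/41, 69/41).
The Hessian has g_{xx} = -8, g_{yy} = 4, g_{xy} = -3, giving D = -41 < 0, so the point is a saddle point.
g(10/41, 69/41) = -295/41.

-295/41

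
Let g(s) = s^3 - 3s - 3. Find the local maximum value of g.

Critical points: g'(s) = 3s^2 - 3 vanishes at s = -1, 1.
Second-derivative test with g''(s) = 6s: g''(-1) = -6 < 0 ⇒ local maximum; g''(1) = 6 > 0 ⇒ local minimum.
So the local maximum value is g(-1) = -1.

-1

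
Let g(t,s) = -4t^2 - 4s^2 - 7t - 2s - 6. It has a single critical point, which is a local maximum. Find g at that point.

∂g/∂t = -8t - 7 = 0 and ∂g/∂s = -8s - 2 = 0, so (t, s) = (-7/8, -1/4).
The Hessian has g_{tt} = -8, g_{ss} = -8, g_{ts} = 0, giving D = 64 > 0 with g_{tt} < 0, so the point is a local maximum.
g(-7/8, -1/4) = -43/16.

-43/16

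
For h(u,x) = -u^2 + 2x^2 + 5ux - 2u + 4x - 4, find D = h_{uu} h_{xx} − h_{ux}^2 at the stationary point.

∂h/∂u = -2u + 5x - 2 = 0 and ∂h/∂x = 5u + 4x + 4 = 0, so (u, x) = (-28/33, 2/33).
The Hessian has h_{uu} = -2, h_{xx} = 4, h_{ux} = 5, giving D = -33 < 0, so the point is a saddle point.
D = (-2)·(4) − (5)^2 = -33.

-33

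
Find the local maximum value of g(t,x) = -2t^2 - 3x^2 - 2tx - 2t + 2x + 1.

12/5

∂g/∂t = -4t - 2x - 2 = 0 and ∂g/∂x = -2t - 6x + 2 = 0, so (t, x) = (-4/5, 3/5).
The Hessian has g_{tt} = -4, g_{xx} = -6, g_{tx} = -2, giving D = 20 > 0 with g_{tt} < 0, so the point is a local maximum.
g(-4/5, 3/5) = 12/5.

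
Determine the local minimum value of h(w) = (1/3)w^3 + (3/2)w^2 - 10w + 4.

h'(w) = w^2 + 3w - 10. Setting h'(w) = 0 gives w ∈ {-5, 2}.
Since h''(w) = 2w + 3, we get h''(-5) = -7 < 0 ⇒ local maximum; h''(2) = 7 > 0 ⇒ local minimum.
So the local minimum value is h(2) = -22/3.

-22/3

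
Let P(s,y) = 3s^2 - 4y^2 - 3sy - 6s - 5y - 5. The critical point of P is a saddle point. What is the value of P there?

-88/19

∂P/∂s = 6s - 3y - 6 = 0 and ∂P/∂y = -3s - 8y - 5 = 0, so (s, y) = (11/19, -16/19).
The Hessian has P_{ss} = 6, P_{yy} = -8, P_{sy} = -3, giving D = -57 < 0, so the point is a saddle point.
P(11/19, -16/19) = -88/19.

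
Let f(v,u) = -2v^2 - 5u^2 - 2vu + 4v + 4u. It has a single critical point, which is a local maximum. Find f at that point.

20/9

∂f/∂v = -4v - 2u + 4 = 0 and ∂f/∂u = -2v - 10u + 4 = 0, so (v, u) = (8/9, 2/9).
The Hessian has f_{vv} = -4, f_{uu} = -10, f_{vu} = -2, giving D = 36 > 0 with f_{vv} < 0, so the point is a local maximum.
f(8/9, 2/9) = 20/9.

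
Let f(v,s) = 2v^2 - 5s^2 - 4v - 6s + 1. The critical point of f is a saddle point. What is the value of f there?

∂f/∂v = 4v - 4 = 0 and ∂f/∂s = -10s - 6 = 0, so (v, s) = (1, -3/5).
The Hessian has f_{vv} = 4, f_{ss} = -10, f_{vs} = 0, giving D = -40 < 0, so the point is a saddle point.
f(1, -3/5) = 4/5.

4/5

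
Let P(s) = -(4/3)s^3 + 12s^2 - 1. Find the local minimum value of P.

P'(s) = -4s^2 + 24s = 0 at s = 0, 6.
P''(s) = -8s + 24. P''(0) = 24 > 0 ⇒ local minimum; P''(6) = -24 < 0 ⇒ local maximum.
Thus P has its local minimum at s = 0, with value -1.

-1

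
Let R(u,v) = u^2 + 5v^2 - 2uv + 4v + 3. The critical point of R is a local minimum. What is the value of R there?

2

∂R/∂u = 2u - 2v = 0 and ∂R/∂v = -2u + 10v + 4 = 0, so (u, v) = (-1/2, -1/2).
The Hessian has R_{uu} = 2, R_{vv} = 10, R_{uv} = -2, giving D = 16 > 0 with R_{uu} > 0, so the point is a local minimum.
R(-1/2, -1/2) = 2.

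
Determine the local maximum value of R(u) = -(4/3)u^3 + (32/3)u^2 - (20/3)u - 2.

194/3

R'(u) = -4u^2 + (64/3)u - 20/3. Setting R'(u) = 0 gives u ∈ {1/3, 5}.
R''(u) = -8u + 64/3. R''(1/3) = 56/3 > 0 ⇒ local minimum; R''(5) = -56/3 < 0 ⇒ local maximum.
Thus R has its local maximum at u = 5, with value 194/3.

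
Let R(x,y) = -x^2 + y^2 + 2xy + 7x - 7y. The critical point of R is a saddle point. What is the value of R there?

∂R/∂x = -2x + 2y + 7 = 0 and ∂R/∂y = 2x + 2y - 7 = 0, so (x, y) = (7/2, 0).
The Hessian has R_{xx} = -2, R_{yy} = 2, R_{xy} = 2, giving D = -8 < 0, so the point is a saddle point.
R(7/2, 0) = 49/4.

49/4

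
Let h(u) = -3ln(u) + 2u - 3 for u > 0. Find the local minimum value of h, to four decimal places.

-1.2164

h'(u) = -3/u + 2 = 0 gives u = 3/2.
h''(u) = 3/u², which is positive for u > 0, so this is a local minimum.
h(3/2) = -3·ln(3/2) + 3 - 3 ≈ -1.2164.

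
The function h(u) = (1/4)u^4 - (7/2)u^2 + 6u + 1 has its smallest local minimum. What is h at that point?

h'(u) = u^3 - 7u + 6 = 0 at u = -3, 1, 2.
Since h''(u) = 3u^2 - 7, we get h''(-3) = 20 > 0 ⇒ local minimum; h''(1) = -4 < 0 ⇒ local maximum; h''(2) = 5 > 0 ⇒ local minimum.
So the smallest local minimum value is h(-3) = -113/4.

-113/4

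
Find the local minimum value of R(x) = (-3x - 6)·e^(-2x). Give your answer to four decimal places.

-30.1283

By the product rule, R'(x) = (6x + 9)·e^(-2x). Since e^(-2x) > 0, the only critical point is x = -3/2.
R''(-3/2) has the same sign as 6 > 0, so this is a local minimum.
R(-3/2) = (-3/2)·e^(3) ≈ -30.1283.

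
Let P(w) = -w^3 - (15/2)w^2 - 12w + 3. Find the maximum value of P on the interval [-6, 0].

P'(w) = -3w^2 - 15w - 12, which vanishes at w = -4 and w = -1.
Evaluating at the critical points and endpoints: P(-6) = 21, P(-4) = -5, P(-1) = 17/2, P(0) = 3.
Hence the absolute maximum is 21 at w = -6.

21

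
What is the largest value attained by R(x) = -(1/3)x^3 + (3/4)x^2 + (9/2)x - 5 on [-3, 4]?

25/4

Differentiating, R'(x) = -x^2 + (3/2)x + 9/2; which vanishes at x = -3/2 and x = 3.
Compare values at every candidate in [-3, 4]: R(-3) = -11/4,  R(-3/2) = -143/16,  R(3) = 25/4,  R(4) = 11/3.
So the maximum is R(3) = 25/4.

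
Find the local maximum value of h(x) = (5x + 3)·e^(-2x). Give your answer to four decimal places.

By the product rule, h'(x) = (-10x - 1)·e^(-2x). Since e^(-2x) > 0, the only critical point is x = -1/10.
h''(-1/10) has the same sign as -10 < 0, so this is a local maximum.
h(-1/10) = (5/2)·e^(1/5) ≈ 3.0535.

3.0535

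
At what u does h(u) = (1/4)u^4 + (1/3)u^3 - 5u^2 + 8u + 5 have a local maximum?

Critical points: h'(u) = u^3 + u^2 - 10u + 8 vanishes at u = -4, 1, 2.
h''(u) = 3u^2 + 2u - 10. h''(-4) = 30 > 0 ⇒ local minimum; h''(1) = -5 < 0 ⇒ local maximum; h''(2) = 6 > 0 ⇒ local minimum.
The local maximum is h(1) = 103/12.

1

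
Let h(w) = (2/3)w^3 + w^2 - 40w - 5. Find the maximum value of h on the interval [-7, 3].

410/3

Differentiating, h'(w) = 2w^2 + 2w - 40; whose only zero in [-7, 3] is w = -5.
Evaluating at the critical points and endpoints: h(-7) = 286/3; h(-5) = 410/3; h(3) = -98.
The maximum over the interval is 410/3, attained at w = -5.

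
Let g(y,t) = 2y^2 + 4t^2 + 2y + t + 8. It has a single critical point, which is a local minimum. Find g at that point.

∂g/∂y = 4y + 2 = 0 and ∂g/∂t = 8t + 1 = 0, so (y, t) = (-1/2, -1/8).
The Hessian has g_{yy} = 4, g_{tt} = 8, g_{yt} = 0, giving D = 32 > 0 with g_{yy} > 0, so the point is a local minimum.
g(-1/2, -1/8) = 119/16.

119/16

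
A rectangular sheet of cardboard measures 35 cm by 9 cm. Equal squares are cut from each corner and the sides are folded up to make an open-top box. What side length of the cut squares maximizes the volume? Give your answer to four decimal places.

2.0866

With cut size x, the volume is V(x) = x(35 − 2x)(9 − 2x) for 0 < x < 4.5.
V'(x) = 12x^2 − 176x + 315. Setting V'(x) = 0 gives x ≈ 2.0866 (the root in (0, 4.5)).
V''(x) = 24x − 176 is negative there, so this is the maximum; V ≈ 310.4752.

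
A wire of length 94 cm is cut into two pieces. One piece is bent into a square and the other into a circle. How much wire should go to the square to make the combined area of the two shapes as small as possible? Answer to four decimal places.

Let x be the length used for the square. Square side x/4; circle radius (94−x)/(2π).
A(x) = (x/4)² + π·((94−x)/(2π))² = x²/16 + (94−x)²/(4π) for 0 ≤ x ≤ 94. A'(x) = x/8 − (94−x)/(2π) = 0 gives x = 4·94/(π+4) ≈ 52.6493.
A'' = 1/8 + 1/(2π) > 0, so this gives the minimum combined area; x ≈ 52.6493 cm to the square.

52.6493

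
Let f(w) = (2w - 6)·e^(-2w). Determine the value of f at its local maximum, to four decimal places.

By the product rule, f'(w) = (-4w + 14)·e^(-2w). Since e^(-2w) > 0, the only critical point is w = 7/2.
f''(7/2) has the same sign as -4 < 0, so this is a local maximum.
f(7/2) = (1)·e^(-7) ≈ 0.0009.

0.0009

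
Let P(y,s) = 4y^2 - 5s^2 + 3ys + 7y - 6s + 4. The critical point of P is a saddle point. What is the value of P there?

381/89

∂P/∂y = 8y + 3s + 7 = 0 and ∂P/∂s = 3y - 10s - 6 = 0, so (y, s) = (-52/89, -69/89).
The Hessian has P_{yy} = 8, P_{ss} = -10, P_{ys} = 3, giving D = -89 < 0, so the point is a saddle point.
P(-52/89, -69/89) = 381/89.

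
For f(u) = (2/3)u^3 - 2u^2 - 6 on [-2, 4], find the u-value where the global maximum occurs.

Differentiating, f'(u) = 2u^2 - 4u; which vanishes at u = 0 and u = 2.
Candidates: f(-2) = -58/3, f(0) = -6, f(2) = -26/3, f(4) = 14/3.
So the maximum is f(4) = 14/3.

4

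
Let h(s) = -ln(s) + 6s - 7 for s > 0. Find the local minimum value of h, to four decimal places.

h'(s) = -1/s + 6 = 0 gives s = 1/6.
h''(s) = 1/s², which is positive for s > 0, so this is a local minimum.
h(1/6) = -1·ln(1/6) + 1 - 7 ≈ -4.2082.

-4.2082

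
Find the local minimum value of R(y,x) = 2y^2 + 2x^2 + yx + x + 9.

133/15

∂R/∂y = 4y + x = 0 and ∂R/∂x = y + 4x + 1 = 0, so (y, x) = (1/15, -4/15).
The Hessian has R_{yy} = 4, R_{xx} = 4, R_{yx} = 1, giving D = 15 > 0 with R_{yy} > 0, so the point is a local minimum.
R(1/15, -4/15) = 133/15.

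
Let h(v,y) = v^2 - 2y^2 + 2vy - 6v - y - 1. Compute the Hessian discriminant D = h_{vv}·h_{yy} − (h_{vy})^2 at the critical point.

-12

∂h/∂v = 2v + 2y - 6 = 0 and ∂h/∂y = 2v - 4y - 1 = 0, so (v, y) = (13/6, 5/6).
The Hessian has h_{vv} = 2, h_{yy} = -4, h_{vy} = 2, giving D = -12 < 0, so the point is a saddle point.
D = (2)·(-4) − (2)^2 = -12.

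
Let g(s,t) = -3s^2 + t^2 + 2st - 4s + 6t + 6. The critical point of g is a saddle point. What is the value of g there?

13/4

∂g/∂s = -6s + 2t - 4 = 0 and ∂g/∂t = 2s + 2t + 6 = 0, so (s, t) = (-5/4, -7/4).
The Hessian has g_{ss} = -6, g_{tt} = 2, g_{st} = 2, giving D = -16 < 0, so the point is a saddle point.
g(-5/4, -7/4) = 13/4.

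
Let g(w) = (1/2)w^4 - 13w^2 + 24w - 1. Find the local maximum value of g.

Critical points: g'(w) = 2w^3 - 26w + 24 vanishes at w = -4, 1, 3.
Second-derivative test with g''(w) = 6w^2 - 26: g''(-4) = 70 > 0 ⇒ local minimum; g''(1) = -20 < 0 ⇒ local maximum; g''(3) = 28 > 0 ⇒ local minimum.
The local maximum is g(1) = 21/2.

21/2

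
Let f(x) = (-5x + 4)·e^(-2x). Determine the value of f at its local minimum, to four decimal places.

-0.1857

f'(x) = (-5)·e^(-2x) + (-5x + 4)·(-2)·e^(-2x) = (10x - 13)·e^(-2x). Since e^(-2x) > 0, the only critical point is x = 13/10.
f''(13/10) has the same sign as 10 > 0, so this is a local minimum.
f(13/10) = (-5/2)·e^(-13/5) ≈ -0.1857.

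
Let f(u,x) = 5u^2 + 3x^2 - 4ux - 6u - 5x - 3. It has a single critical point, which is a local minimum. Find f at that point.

∂f/∂u = 10u - 4x - 6 = 0 and ∂f/∂x = -4u + 6x - 5 = 0, so (u, x) = (14/11, 37/22).
The Hessian has f_{uu} = 10, f_{xx} = 6, f_{ux} = -4, giving D = 44 > 0 with f_{uu} > 0, so the point is a local minimum.
f(14/11, 37/22) = -485/44.

-485/44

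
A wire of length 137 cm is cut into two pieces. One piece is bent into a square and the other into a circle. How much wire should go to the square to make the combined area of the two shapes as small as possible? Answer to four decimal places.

Let x be the length used for the square. Square side x/4; circle radius (137−x)/(2π).
A(x) = (x/4)² + π·((137−x)/(2π))² = x²/16 + (137−x)²/(4π) for 0 ≤ x ≤ 137. A'(x) = x/8 − (137−x)/(2π) = 0 gives x = 4·137/(π+4) ≈ 76.7336.
A'' = 1/8 + 1/(2π) > 0, so this gives the minimum combined area; x ≈ 76.7336 cm to the square.

76.7336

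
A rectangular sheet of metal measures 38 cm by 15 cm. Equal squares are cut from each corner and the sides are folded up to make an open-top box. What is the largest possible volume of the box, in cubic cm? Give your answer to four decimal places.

870.4124

With cut size x, the volume is V(x) = x(38 − 2x)(15 − 2x) for 0 < x < 7.5.
V'(x) = 12x^2 − 212x + 570. Setting V'(x) = 0 gives x ≈ 3.3081 (the root in (0, 7.5)).
V''(x) = 24x − 212 is negative there, so this is the maximum; V ≈ 870.4124.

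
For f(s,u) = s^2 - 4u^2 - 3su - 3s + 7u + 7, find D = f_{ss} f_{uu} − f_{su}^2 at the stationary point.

∂f/∂s = 2s - 3u - 3 = 0 and ∂f/∂u = -3s - 8u + 7 = 0, so (s, u) = (9/5, 1/5).
The Hessian has f_{ss} = 2, f_{uu} = -8, f_{su} = -3, giving D = -25 < 0, so the point is a saddle point.
D = (2)·(-8) − (-3)^2 = -25.

-25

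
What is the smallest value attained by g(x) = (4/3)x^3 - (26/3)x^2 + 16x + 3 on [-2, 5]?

Differentiating, g'(x) = 4x^2 - (52/3)x + 16; which vanishes at x = 4/3 and x = 3.
Candidates: g(-2) = -223/3; g(4/3) = 979/81; g(3) = 9; g(5) = 33.
Hence the absolute minimum is -223/3 at x = -2.

-223/3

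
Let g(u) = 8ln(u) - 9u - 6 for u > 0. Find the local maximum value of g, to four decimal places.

g'(u) = 8/u − 9 = 0 gives u = 8/9.
g''(u) = -8/u², which is negative for u > 0, so this is a local maximum.
g(8/9) = 8·ln(8/9) - 8 - 6 ≈ -14.9423.

-14.9423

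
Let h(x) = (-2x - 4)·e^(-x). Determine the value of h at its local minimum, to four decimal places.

h'(x) = (-2)·e^(-x) + (-2x - 4)·(-1)·e^(-x) = (2x + 2)·e^(-x). Since e^(-x) > 0, the only critical point is x = -1.
h''(-1) has the same sign as 2 > 0, so this is a local minimum.
h(-1) = (-2)·e^(1) ≈ -5.4366.

-5.4366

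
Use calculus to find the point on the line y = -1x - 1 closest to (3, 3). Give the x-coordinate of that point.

-1/2

Minimize D(x)^2 = (x - 3)^2 + (-x - 4)^2.
d/dx[D^2] = 2(x - 3) + 2·(-1)·(-x - 4) = 0 ⇒ x = -1/2.
Then y = -1/2 and the distance is √(49/2) ≈ 4.9497.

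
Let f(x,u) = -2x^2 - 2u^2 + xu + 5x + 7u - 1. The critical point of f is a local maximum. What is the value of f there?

56/5

∂f/∂x = -4x + u + 5 = 0 and ∂f/∂u = x - 4u + 7 = 0, so (x, u) = (9/5, 11/5).
The Hessian has f_{xx} = -4, f_{uu} = -4, f_{xu} = 1, giving D = 15 > 0 with f_{xx} < 0, so the point is a local maximum.
f(9/5, 11/5) = 56/5.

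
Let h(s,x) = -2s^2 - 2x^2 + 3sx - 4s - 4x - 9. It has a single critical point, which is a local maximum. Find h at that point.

7

∂h/∂s = -4s + 3x - 4 = 0 and ∂h/∂x = 3s - 4x - 4 = 0, so (s, x) = (-4, -4).
The Hessian has h_{ss} = -4, h_{xx} = -4, h_{sx} = 3, giving D = 7 > 0 with h_{ss} < 0, so the point is a local maximum.
h(-4, -4) = 7.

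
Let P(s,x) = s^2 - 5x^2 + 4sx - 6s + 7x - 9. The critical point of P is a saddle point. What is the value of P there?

∂P/∂s = 2s + 4x - 6 = 0 and ∂P/∂x = 4s - 10x + 7 = 0, so (s, x) = (8/9, 19/18).
The Hessian has P_{ss} = 2, P_{xx} = -10, P_{sx} = 4, giving D = -36 < 0, so the point is a saddle point.
P(8/9, 19/18) = -287/36.

-287/36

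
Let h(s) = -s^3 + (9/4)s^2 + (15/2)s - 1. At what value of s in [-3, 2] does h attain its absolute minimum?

Differentiating, h'(s) = -3s^2 + (9/2)s + 15/2; whose only zero in [-3, 2] is s = -1.
Candidates: h(-3) = 95/4,  h(-1) = -21/4,  h(2) = 15.
Hence the absolute minimum is -21/4 at s = -1.

-1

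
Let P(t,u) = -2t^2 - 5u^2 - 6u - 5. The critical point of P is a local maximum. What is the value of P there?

-16/5

∂P/∂t = -4t = 0 and ∂P/∂u = -10u - 6 = 0, so (t, u) = (0, -3/5).
The Hessian has P_{tt} = -4, P_{uu} = -10, P_{tu} = 0, giving D = 40 > 0 with P_{tt} < 0, so the point is a local maximum.
P(0, -3/5) = -16/5.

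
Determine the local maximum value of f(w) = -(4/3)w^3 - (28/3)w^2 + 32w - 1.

Critical points: f'(w) = -4w^2 - (56/3)w + 32 vanishes at w = -6, 4/3.
Since f''(w) = -8w - 56/3, we get f''(-6) = 88/3 > 0 ⇒ local minimum; f''(4/3) = -88/3 < 0 ⇒ local maximum.
Thus f has its local maximum at w = 4/3, with value 1775/81.

1775/81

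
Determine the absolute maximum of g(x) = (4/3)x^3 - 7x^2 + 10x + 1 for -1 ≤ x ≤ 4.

43/3

g'(x) = 4x^2 - 14x + 10, which vanishes at x = 1 and x = 5/2.
Candidates: g(-1) = -52/3, g(1) = 16/3, g(5/2) = 37/12, g(4) = 43/3.
So the maximum is g(4) = 43/3.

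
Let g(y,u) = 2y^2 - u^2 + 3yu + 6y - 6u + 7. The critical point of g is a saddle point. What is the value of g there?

∂g/∂y = 4y + 3u + 6 = 0 and ∂g/∂u = 3y - 2u - 6 = 0, so (y, u) = (6/17, -42/17).
The Hessian has g_{yy} = 4, g_{uu} = -2, g_{yu} = 3, giving D = -17 < 0, so the point is a saddle point.
g(6/17, -42/17) = 263/17.

263/17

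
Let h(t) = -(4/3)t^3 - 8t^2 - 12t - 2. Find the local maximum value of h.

10/3

h'(t) = -4t^2 - 16t - 12. Setting h'(t) = 0 gives t ∈ {-3, -1}.
Second-derivative test with h''(t) = -8t - 16: h''(-3) = 8 > 0 ⇒ local minimum; h''(-1) = -8 < 0 ⇒ local maximum.
The local maximum is h(-1) = 10/3.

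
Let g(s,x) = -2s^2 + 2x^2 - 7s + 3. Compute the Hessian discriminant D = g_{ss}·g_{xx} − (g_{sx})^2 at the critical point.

∂g/∂s = -4s - 7 = 0 and ∂g/∂x = 4x = 0, so (s, x) = (-7/4, 0).
The Hessian has g_{ss} = -4, g_{xx} = 4, g_{sx} = 0, giving D = -16 < 0, so the point is a saddle point.
D = (-4)·(4) − (0)^2 = -16.

-16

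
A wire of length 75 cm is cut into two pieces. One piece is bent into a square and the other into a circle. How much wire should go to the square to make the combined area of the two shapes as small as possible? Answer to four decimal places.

42.0074

Let x be the length used for the square. Square side x/4; circle radius (75−x)/(2π).
A(x) = (x/4)² + π·((75−x)/(2π))² = x²/16 + (75−x)²/(4π) for 0 ≤ x ≤ 75. A'(x) = x/8 − (75−x)/(2π) = 0 gives x = 4·75/(π+4) ≈ 42.0074.
A'' = 1/8 + 1/(2π) > 0, so this gives the minimum combined area; x ≈ 42.0074 cm to the square.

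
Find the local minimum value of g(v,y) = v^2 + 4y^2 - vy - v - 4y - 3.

-23/5

∂g/∂v = 2v - y - 1 = 0 and ∂g/∂y = -v + 8y - 4 = 0, so (v, y) = (4/5, 3/5).
The Hessian has g_{vv} = 2, g_{yy} = 8, g_{vy} = -1, giving D = 15 > 0 with g_{vv} > 0, so the point is a local minimum.
g(4/5, 3/5) = -23/5.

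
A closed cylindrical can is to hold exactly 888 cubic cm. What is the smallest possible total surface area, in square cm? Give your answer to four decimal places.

511.4343

With radius r and height h, πr²h = 888 so h = 888/(πr²), and S(r) = 2πr² + 2πrh = 2πr² + 2·888/r.
S'(r) = 4πr − 2·888/r² = 0 ⇒ r³ = 888/(2π), so r ≈ 5.2089 and h = 2r ≈ 10.4178.
S''(r) = 4π + 4·888/r³ > 0, so this is the minimum; S ≈ 511.4343.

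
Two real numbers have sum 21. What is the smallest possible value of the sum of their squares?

With a + b = 21, a^2 + b^2 = a^2 + (21 − a)^2.
The derivative 2a − 2(21 − a) = 4a − 42 vanishes at a = 21/2; second derivative 4 > 0, a minimum.
The minimum is 2·(21/2)^2 = 441/2.

441/2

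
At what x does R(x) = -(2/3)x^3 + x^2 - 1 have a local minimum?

0

R'(x) = -2x^2 + 2x = 0 at x = 0, 1.
Second-derivative test with R''(x) = -4x + 2: R''(0) = 2 > 0 ⇒ local minimum; R''(1) = -2 < 0 ⇒ local maximum.
So the local minimum value is R(0) = -1.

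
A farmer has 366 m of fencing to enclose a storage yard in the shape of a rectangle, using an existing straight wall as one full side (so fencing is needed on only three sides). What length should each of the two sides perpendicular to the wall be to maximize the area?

183/2

Let the sides perpendicular to the wall have length x and the parallel side y, so 2x + y = 366 and the area is A = xy = x(366 − 2x).
A'(x) = 366 − 4x = 0 gives x = 183/2, and A''(x) = −4 < 0 confirms a maximum.
Then y = 366 − 2·183/2 = 183 and A = 33489/2.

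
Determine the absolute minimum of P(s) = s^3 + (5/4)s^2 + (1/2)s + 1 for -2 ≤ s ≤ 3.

-3

The derivative is 3s^2 + (5/2)s + 1/2, which vanishes at s = -1/2 and s = -1/3.
Compare values at every candidate in [-2, 3]: P(-2) = -3; P(-1/2) = 15/16; P(-1/3) = 101/108; P(3) = 163/4.
The minimum over the interval is -3, attained at s = -2.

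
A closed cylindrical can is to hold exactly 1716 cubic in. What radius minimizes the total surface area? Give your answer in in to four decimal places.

6.4880

With radius r and height h, πr²h = 1716 so h = 1716/(πr²), and S(r) = 2πr² + 2πrh = 2πr² + 2·1716/r.
S'(r) = 4πr − 2·1716/r² = 0 ⇒ r³ = 1716/(2π), so r ≈ 6.4880 and h = 2r ≈ 12.9760.
S''(r) = 4π + 4·1716/r³ > 0, so this is the minimum; S ≈ 793.4619.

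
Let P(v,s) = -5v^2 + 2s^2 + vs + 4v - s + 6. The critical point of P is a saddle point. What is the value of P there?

277/41

∂P/∂v = -10v + s + 4 = 0 and ∂P/∂s = v + 4s - 1 = 0, so (v, s) = (17/41, 6/41).
The Hessian has P_{vv} = -10, P_{ss} = 4, P_{vs} = 1, giving D = -41 < 0, so the point is a saddle point.
P(17/41, 6/41) = 277/41.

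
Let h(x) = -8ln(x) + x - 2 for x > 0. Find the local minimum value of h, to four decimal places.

h'(x) = -8/x + 1 = 0 gives x = 8.
h''(x) = 8/x², which is positive for x > 0, so this is a local minimum.
h(8) = -8·ln(8) + 8 - 2 ≈ -10.6355.

-10.6355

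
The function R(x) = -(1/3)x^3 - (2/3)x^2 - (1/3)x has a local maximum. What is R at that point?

R'(x) = -x^2 - (4/3)x - 1/3. Setting R'(x) = 0 gives x ∈ {-1, -1/3}.
R''(x) = -2x - 4/3. R''(-1) = 2/3 > 0 ⇒ local minimum; R''(-1/3) = -2/3 < 0 ⇒ local maximum.
Thus R has its local maximum at x = -1/3, with value 4/81.

4/81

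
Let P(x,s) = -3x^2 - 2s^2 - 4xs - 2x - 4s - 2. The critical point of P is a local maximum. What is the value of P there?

1

∂P/∂x = -6x - 4s - 2 = 0 and ∂P/∂s = -4x - 4s - 4 = 0, so (x, s) = (1, -2).
The Hessian has P_{xx} = -6, P_{ss} = -4, P_{xs} = -4, giving D = 8 > 0 with P_{xx} < 0, so the point is a local maximum.
P(1, -2) = 1.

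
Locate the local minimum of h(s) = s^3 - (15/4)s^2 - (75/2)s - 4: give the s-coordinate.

5

h'(s) = 3s^2 - (15/2)s - 75/2. Setting h'(s) = 0 gives s ∈ {-5/2, 5}.
Second-derivative test with h''(s) = 6s - 15/2: h''(-5/2) = -45/2 < 0 ⇒ local maximum; h''(5) = 45/2 > 0 ⇒ local minimum.
Thus h has its local minimum at s = 5, with value -641/4.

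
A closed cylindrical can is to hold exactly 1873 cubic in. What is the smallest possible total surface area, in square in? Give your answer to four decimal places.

841.1493

With radius r and height h, πr²h = 1873 so h = 1873/(πr²), and S(r) = 2πr² + 2πrh = 2πr² + 2·1873/r.
S'(r) = 4πr − 2·1873/r² = 0 ⇒ r³ = 1873/(2π), so r ≈ 6.6801 and h = 2r ≈ 13.3603.
S''(r) = 4π + 4·1873/r³ > 0, so this is the minimum; S ≈ 841.1493.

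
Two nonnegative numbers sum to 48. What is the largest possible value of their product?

576

With x + y = 48, the product is P(x) = x(48 − x).
P'(x) = 48 − 2x = 0 gives x = 24; P'' = −2 < 0, so this is the maximum.
P = 24·24 = 576.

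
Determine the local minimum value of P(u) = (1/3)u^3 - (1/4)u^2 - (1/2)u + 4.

43/12

P'(u) = u^2 - (1/2)u - 1/2. Setting P'(u) = 0 gives u ∈ {-1/2, 1}.
P''(u) = 2u - 1/2. P''(-1/2) = -3/2 < 0 ⇒ local maximum; P''(1) = 3/2 > 0 ⇒ local minimum.
Thus P has its local minimum at u = 1, with value 43/12.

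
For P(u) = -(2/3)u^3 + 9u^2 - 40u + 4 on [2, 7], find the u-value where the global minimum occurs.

7

P'(u) = -2u^2 + 18u - 40, which vanishes at u = 4 and u = 5.
Candidates: P(2) = -136/3,  P(4) = -164/3,  P(5) = -163/3,  P(7) = -191/3.
So the minimum is P(7) = -191/3.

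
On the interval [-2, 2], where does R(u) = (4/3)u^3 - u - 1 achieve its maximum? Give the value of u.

2

Differentiating, R'(u) = 4u^2 - 1; which vanishes at u = -1/2 and u = 1/2.
Candidates: R(-2) = -29/3; R(-1/2) = -2/3; R(1/2) = -4/3; R(2) = 23/3.
So the maximum is R(2) = 23/3.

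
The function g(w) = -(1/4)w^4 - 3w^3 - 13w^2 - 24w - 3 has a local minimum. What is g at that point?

51/4

Critical points: g'(w) = -w^3 - 9w^2 - 26w - 24 vanishes at w = -4, -3, -2.
Second-derivative test with g''(w) = -3w^2 - 18w - 26: g''(-4) = -2 < 0 ⇒ local maximum; g''(-3) = 1 > 0 ⇒ local minimum; g''(-2) = -2 < 0 ⇒ local maximum.
Thus g has its local minimum at w = -3, with value 51/4.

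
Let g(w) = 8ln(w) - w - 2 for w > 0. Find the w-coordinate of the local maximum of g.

8

g'(w) = 8/w − 1 = 0 gives w = 8.
g''(w) = -8/w², which is negative for w > 0, so this is a local maximum.
g(8) = 8·ln(8) - 8 - 2 ≈ 6.6355.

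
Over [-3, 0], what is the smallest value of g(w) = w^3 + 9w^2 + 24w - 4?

-24

The derivative is 3w^2 + 18w + 24, whose only zero in [-3, 0] is w = -2.
Evaluating at the critical points and endpoints: g(-3) = -22,  g(-2) = -24,  g(0) = -4.
Hence the absolute minimum is -24 at w = -2.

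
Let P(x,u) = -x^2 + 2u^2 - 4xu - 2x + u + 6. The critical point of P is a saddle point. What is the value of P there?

∂P/∂x = -2x - 4u - 2 = 0 and ∂P/∂u = -4x + 4u + 1 = 0, so (x, u) = (-1/6, -5/12).
The Hessian has P_{xx} = -2, P_{uu} = 4, P_{xu} = -4, giving D = -24 < 0, so the point is a saddle point.
P(-1/6, -5/12) = 143/24.

143/24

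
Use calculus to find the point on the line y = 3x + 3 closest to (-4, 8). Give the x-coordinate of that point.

Minimize D(x)^2 = (x + 4)^2 + (3x - 5)^2.
d/dx[D^2] = 2(x + 4) + 2·3·(3x - 5) = 0 ⇒ x = 11/10.
Then y = 63/10 and the distance is √(289/10) ≈ 5.3759.

11/10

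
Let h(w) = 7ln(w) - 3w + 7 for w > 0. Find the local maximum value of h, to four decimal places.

5.9311

h'(w) = 7/w − 3 = 0 gives w = 7/3.
h''(w) = -7/w², which is negative for w > 0, so this is a local maximum.
h(7/3) = 7·ln(7/3) - 7 + 7 ≈ 5.9311.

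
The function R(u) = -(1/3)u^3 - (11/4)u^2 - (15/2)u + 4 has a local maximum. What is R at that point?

R'(u) = -u^2 - (11/2)u - 15/2 = 0 at u = -3, -5/2.
R''(u) = -2u - 11/2. R''(-3) = 1/2 > 0 ⇒ local minimum; R''(-5/2) = -1/2 < 0 ⇒ local maximum.
The local maximum is R(-5/2) = 517/48.

517/48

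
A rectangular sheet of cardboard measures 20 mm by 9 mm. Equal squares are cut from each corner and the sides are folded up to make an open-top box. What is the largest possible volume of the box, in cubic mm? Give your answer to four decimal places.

160.1168

With cut size x, the volume is V(x) = x(20 − 2x)(9 − 2x) for 0 < x < 4.5.
V'(x) = 12x^2 − 116x + 180. Setting V'(x) = 0 gives x ≈ 1.9418 (the root in (0, 4.5)).
V''(x) = 24x − 116 is negative there, so this is the maximum; V ≈ 160.1168.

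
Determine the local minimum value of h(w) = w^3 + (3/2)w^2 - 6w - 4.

-15/2

Critical points: h'(w) = 3w^2 + 3w - 6 vanishes at w = -2, 1.
Since h''(w) = 6w + 3, we get h''(-2) = -9 < 0 ⇒ local maximum; h''(1) = 9 > 0 ⇒ local minimum.
Thus h has its local minimum at w = 1, with value -15/2.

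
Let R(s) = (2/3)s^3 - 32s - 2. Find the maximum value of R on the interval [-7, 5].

250/3

R'(s) = 2s^2 - 32, which vanishes at s = -4 and s = 4.
Evaluating at the critical points and endpoints: R(-7) = -20/3,  R(-4) = 250/3,  R(4) = -262/3,  R(5) = -236/3.
So the maximum is R(-4) = 250/3.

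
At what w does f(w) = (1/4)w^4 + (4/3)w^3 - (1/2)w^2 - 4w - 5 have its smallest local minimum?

-4

f'(w) = w^3 + 4w^2 - w - 4 = 0 at w = -4, -1, 1.
f''(w) = 3w^2 + 8w - 1. f''(-4) = 15 > 0 ⇒ local minimum; f''(-1) = -6 < 0 ⇒ local maximum; f''(1) = 10 > 0 ⇒ local minimum.
Thus f has its smallest local minimum at w = -4, with value -55/3.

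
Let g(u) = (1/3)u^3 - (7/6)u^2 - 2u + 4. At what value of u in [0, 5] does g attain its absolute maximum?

5

g'(u) = u^2 - (7/3)u - 2, whose only zero in [0, 5] is u = 3.
Compare values at every candidate in [0, 5]: g(0) = 4, g(3) = -7/2, g(5) = 13/2.
Hence the absolute maximum is 13/2 at u = 5.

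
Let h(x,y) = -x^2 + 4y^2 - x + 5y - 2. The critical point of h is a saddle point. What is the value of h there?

∂h/∂x = -2x - 1 = 0 and ∂h/∂y = 8y + 5 = 0, so (x, y) = (-1/2, -5/8).
The Hessian has h_{xx} = -2, h_{yy} = 8, h_{xy} = 0, giving D = -16 < 0, so the point is a saddle point.
h(-1/2, -5/8) = -53/16.

-53/16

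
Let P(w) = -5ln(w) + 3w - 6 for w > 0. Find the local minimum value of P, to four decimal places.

P'(w) = -5/w + 3 = 0 gives w = 5/3.
P''(w) = 5/w², which is positive for w > 0, so this is a local minimum.
P(5/3) = -5·ln(5/3) + 5 - 6 ≈ -3.5541.

-3.5541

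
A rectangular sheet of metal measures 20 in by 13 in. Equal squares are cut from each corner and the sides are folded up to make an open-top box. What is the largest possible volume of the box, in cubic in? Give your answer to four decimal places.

With cut size x, the volume is V(x) = x(20 − 2x)(13 − 2x) for 0 < x < 6.5.
V'(x) = 12x^2 − 132x + 260. Setting V'(x) = 0 gives x ≈ 2.5703 (the root in (0, 6.5)).
V''(x) = 24x − 132 is negative there, so this is the maximum; V ≈ 300.1750.

300.1750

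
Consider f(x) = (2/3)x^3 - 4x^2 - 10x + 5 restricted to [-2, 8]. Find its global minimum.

-185/3

Differentiating, f'(x) = 2x^2 - 8x - 10; which vanishes at x = -1 and x = 5.
Candidates: f(-2) = 11/3, f(-1) = 31/3, f(5) = -185/3, f(8) = 31/3.
Hence the absolute minimum is -185/3 at x = 5.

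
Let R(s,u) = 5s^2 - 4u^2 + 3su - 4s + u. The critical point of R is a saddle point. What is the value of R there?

-47/89

∂R/∂s = 10s + 3u - 4 = 0 and ∂R/∂u = 3s - 8u + 1 = 0, so (s, u) = (29/89, 22/89).
The Hessian has R_{ss} = 10, R_{uu} = -8, R_{su} = 3, giving D = -89 < 0, so the point is a saddle point.
R(29/89, 22/89) = -47/89.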